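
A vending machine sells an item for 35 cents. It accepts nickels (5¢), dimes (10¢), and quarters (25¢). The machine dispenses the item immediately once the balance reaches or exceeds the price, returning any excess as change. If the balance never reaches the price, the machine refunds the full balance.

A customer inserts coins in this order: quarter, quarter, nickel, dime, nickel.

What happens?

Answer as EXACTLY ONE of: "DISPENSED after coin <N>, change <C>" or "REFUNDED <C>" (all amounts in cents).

Answer: DISPENSED after coin 2, change 15

Derivation:
Price: 35¢
Coin 1 (quarter, 25¢): balance = 25¢
Coin 2 (quarter, 25¢): balance = 50¢
  → balance >= price → DISPENSE, change = 50 - 35 = 15¢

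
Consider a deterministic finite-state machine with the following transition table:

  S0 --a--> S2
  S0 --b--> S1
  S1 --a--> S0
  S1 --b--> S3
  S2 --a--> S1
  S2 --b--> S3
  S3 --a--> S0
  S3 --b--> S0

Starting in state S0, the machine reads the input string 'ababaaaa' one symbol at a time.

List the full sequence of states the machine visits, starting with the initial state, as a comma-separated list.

Start: S0
  read 'a': S0 --a--> S2
  read 'b': S2 --b--> S3
  read 'a': S3 --a--> S0
  read 'b': S0 --b--> S1
  read 'a': S1 --a--> S0
  read 'a': S0 --a--> S2
  read 'a': S2 --a--> S1
  read 'a': S1 --a--> S0

Answer: S0, S2, S3, S0, S1, S0, S2, S1, S0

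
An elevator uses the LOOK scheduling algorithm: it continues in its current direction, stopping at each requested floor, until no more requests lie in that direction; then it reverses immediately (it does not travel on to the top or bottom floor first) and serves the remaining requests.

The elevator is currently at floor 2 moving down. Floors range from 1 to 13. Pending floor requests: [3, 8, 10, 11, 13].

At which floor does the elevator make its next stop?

Current floor: 2, direction: down
Requests above: [3, 8, 10, 11, 13]
Requests below: []
Moving down but no requests below → reverse; nearest above is min([3, 8, 10, 11, 13]) = 3

Answer: 3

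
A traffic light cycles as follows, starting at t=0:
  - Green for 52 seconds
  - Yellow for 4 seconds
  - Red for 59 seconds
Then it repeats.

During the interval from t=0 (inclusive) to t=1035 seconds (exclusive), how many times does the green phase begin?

Cycle = 52+4+59 = 115s
green phase starts at t = k*115 + 0 for k=0,1,2,...
Need k*115+0 < 1035 → k < 9.000
k ∈ {0, ..., 8} → 9 starts

Answer: 9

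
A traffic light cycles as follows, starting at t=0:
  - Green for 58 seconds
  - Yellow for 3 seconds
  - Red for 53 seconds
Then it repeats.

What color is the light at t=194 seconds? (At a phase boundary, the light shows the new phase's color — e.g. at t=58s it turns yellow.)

Cycle length = 58 + 3 + 53 = 114s
t = 194, phase_t = 194 mod 114 = 80
80 >= 61 → RED

Answer: red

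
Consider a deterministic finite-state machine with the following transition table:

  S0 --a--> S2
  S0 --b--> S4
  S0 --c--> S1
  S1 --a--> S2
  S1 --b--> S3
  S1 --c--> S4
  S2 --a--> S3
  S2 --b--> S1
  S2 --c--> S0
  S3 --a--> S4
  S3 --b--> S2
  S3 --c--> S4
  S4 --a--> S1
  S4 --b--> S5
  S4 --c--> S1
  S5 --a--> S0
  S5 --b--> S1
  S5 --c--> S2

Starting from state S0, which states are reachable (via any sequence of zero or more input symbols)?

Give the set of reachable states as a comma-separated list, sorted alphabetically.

BFS from S0:
  visit S0: S0--a-->S2 (new), S0--b-->S4 (new), S0--c-->S1 (new)
  visit S2: S2--a-->S3 (new), S2--b-->S1 (seen), S2--c-->S0 (seen)
  visit S4: S4--a-->S1 (seen), S4--b-->S5 (new), S4--c-->S1 (seen)
  visit S1: S1--a-->S2 (seen), S1--b-->S3 (seen), S1--c-->S4 (seen)
  visit S3: S3--a-->S4 (seen), S3--b-->S2 (seen), S3--c-->S4 (seen)
  visit S5: S5--a-->S0 (seen), S5--b-->S1 (seen), S5--c-->S2 (seen)

Answer: S0, S1, S2, S3, S4, S5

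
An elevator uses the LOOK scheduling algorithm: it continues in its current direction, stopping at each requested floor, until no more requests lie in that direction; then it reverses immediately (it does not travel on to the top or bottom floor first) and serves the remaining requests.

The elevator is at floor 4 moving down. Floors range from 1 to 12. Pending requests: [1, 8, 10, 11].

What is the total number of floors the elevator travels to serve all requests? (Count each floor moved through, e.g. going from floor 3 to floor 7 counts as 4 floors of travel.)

Answer: 13

Derivation:
Start at floor 4 moving down, LOOK stop order: [1, 8, 10, 11]
  4 → 1: |1-4| = 3, total = 3
  1 → 8: |8-1| = 7, total = 10
  8 → 10: |10-8| = 2, total = 12
  10 → 11: |11-10| = 1, total = 13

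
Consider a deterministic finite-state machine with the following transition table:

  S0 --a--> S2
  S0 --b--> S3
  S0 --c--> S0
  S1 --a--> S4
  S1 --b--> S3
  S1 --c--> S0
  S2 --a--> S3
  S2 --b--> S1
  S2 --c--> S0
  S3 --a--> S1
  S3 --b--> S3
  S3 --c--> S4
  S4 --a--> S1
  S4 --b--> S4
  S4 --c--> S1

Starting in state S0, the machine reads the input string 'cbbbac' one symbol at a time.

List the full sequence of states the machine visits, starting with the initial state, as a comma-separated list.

Answer: S0, S0, S3, S3, S3, S1, S0

Derivation:
Start: S0
  read 'c': S0 --c--> S0
  read 'b': S0 --b--> S3
  read 'b': S3 --b--> S3
  read 'b': S3 --b--> S3
  read 'a': S3 --a--> S1
  read 'c': S1 --c--> S0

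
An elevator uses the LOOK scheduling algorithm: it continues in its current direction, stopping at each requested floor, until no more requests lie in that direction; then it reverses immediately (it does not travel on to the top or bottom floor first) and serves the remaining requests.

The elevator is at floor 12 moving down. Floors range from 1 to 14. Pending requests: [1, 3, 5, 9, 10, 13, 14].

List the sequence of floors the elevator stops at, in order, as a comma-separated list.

Current: 12, moving DOWN
Serve below first (descending): [10, 9, 5, 3, 1]
Then reverse, serve above (ascending): [13, 14]

Answer: 10, 9, 5, 3, 1, 13, 14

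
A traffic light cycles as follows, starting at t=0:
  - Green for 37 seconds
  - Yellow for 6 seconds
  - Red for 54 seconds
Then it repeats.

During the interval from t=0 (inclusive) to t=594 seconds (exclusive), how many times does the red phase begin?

Answer: 6

Derivation:
Cycle = 37+6+54 = 97s
red phase starts at t = k*97 + 43 for k=0,1,2,...
Need k*97+43 < 594 → k < 5.680
k ∈ {0, ..., 5} → 6 starts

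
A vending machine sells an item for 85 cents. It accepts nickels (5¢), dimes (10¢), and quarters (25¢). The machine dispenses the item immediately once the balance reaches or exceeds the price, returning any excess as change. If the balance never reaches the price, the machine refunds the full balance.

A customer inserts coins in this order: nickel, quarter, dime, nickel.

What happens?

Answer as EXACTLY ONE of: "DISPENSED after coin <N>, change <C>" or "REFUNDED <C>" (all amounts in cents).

Price: 85¢
Coin 1 (nickel, 5¢): balance = 5¢
Coin 2 (quarter, 25¢): balance = 30¢
Coin 3 (dime, 10¢): balance = 40¢
Coin 4 (nickel, 5¢): balance = 45¢
All coins inserted, balance 45¢ < price 85¢ → REFUND 45¢

Answer: REFUNDED 45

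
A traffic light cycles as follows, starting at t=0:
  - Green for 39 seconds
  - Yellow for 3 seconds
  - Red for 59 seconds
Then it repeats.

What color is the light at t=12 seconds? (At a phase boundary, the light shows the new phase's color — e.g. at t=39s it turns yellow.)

Answer: green

Derivation:
Cycle length = 39 + 3 + 59 = 101s
t = 12, phase_t = 12 mod 101 = 12
12 < 39 (green end) → GREEN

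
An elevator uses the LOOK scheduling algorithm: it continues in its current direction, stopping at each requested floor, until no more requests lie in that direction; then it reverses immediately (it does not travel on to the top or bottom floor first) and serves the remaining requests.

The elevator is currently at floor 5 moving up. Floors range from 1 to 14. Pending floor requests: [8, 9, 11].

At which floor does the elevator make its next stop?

Answer: 8

Derivation:
Current floor: 5, direction: up
Requests above: [8, 9, 11]
Requests below: []
Moving up and requests lie above → nearest above is min([8, 9, 11]) = 8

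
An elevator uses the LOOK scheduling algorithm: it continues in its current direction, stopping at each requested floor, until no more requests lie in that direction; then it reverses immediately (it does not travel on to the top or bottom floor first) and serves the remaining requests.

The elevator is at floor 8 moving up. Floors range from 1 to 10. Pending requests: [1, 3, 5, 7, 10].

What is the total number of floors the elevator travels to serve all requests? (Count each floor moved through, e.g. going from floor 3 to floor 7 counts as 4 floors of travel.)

Start at floor 8 moving up, LOOK stop order: [10, 7, 5, 3, 1]
  8 → 10: |10-8| = 2, total = 2
  10 → 7: |7-10| = 3, total = 5
  7 → 5: |5-7| = 2, total = 7
  5 → 3: |3-5| = 2, total = 9
  3 → 1: |1-3| = 2, total = 11

Answer: 11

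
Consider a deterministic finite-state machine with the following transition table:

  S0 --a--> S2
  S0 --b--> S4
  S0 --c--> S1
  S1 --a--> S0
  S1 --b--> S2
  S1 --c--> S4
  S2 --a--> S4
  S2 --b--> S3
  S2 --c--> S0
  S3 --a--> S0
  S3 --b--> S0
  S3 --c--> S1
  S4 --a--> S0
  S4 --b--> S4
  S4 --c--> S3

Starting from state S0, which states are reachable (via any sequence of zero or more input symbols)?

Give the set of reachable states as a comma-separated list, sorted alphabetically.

BFS from S0:
  visit S0: S0--a-->S2 (new), S0--b-->S4 (new), S0--c-->S1 (new)
  visit S2: S2--a-->S4 (seen), S2--b-->S3 (new), S2--c-->S0 (seen)
  visit S4: S4--a-->S0 (seen), S4--b-->S4 (seen), S4--c-->S3 (seen)
  visit S1: S1--a-->S0 (seen), S1--b-->S2 (seen), S1--c-->S4 (seen)
  visit S3: S3--a-->S0 (seen), S3--b-->S0 (seen), S3--c-->S1 (seen)

Answer: S0, S1, S2, S3, S4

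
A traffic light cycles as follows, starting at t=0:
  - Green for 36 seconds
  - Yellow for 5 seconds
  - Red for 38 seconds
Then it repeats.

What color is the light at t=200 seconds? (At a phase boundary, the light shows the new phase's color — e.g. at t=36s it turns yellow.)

Cycle length = 36 + 5 + 38 = 79s
t = 200, phase_t = 200 mod 79 = 42
42 >= 41 → RED

Answer: red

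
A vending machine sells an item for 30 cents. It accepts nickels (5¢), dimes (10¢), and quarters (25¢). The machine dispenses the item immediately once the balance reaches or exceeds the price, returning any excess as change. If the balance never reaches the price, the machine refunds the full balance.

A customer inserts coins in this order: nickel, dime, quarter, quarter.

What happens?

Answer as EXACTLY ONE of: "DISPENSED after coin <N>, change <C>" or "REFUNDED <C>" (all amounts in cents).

Price: 30¢
Coin 1 (nickel, 5¢): balance = 5¢
Coin 2 (dime, 10¢): balance = 15¢
Coin 3 (quarter, 25¢): balance = 40¢
  → balance >= price → DISPENSE, change = 40 - 30 = 10¢

Answer: DISPENSED after coin 3, change 10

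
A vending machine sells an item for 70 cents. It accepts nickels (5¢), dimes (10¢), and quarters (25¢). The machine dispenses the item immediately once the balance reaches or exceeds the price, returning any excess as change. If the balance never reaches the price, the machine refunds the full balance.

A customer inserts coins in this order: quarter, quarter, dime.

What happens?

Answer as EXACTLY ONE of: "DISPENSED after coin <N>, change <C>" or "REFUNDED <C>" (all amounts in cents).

Price: 70¢
Coin 1 (quarter, 25¢): balance = 25¢
Coin 2 (quarter, 25¢): balance = 50¢
Coin 3 (dime, 10¢): balance = 60¢
All coins inserted, balance 60¢ < price 70¢ → REFUND 60¢

Answer: REFUNDED 60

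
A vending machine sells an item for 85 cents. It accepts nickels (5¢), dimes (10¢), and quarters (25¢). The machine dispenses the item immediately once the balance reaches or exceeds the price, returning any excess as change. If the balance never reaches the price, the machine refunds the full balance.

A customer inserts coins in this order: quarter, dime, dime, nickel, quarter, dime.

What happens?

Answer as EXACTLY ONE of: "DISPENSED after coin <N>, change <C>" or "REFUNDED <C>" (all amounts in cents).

Price: 85¢
Coin 1 (quarter, 25¢): balance = 25¢
Coin 2 (dime, 10¢): balance = 35¢
Coin 3 (dime, 10¢): balance = 45¢
Coin 4 (nickel, 5¢): balance = 50¢
Coin 5 (quarter, 25¢): balance = 75¢
Coin 6 (dime, 10¢): balance = 85¢
  → balance >= price → DISPENSE, change = 85 - 85 = 0¢

Answer: DISPENSED after coin 6, change 0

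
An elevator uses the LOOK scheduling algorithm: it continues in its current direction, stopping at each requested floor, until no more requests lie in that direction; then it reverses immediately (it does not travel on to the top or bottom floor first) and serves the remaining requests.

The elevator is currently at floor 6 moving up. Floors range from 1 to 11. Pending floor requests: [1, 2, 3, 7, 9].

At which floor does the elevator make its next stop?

Answer: 7

Derivation:
Current floor: 6, direction: up
Requests above: [7, 9]
Requests below: [1, 2, 3]
Moving up and requests lie above → nearest above is min([7, 9]) = 7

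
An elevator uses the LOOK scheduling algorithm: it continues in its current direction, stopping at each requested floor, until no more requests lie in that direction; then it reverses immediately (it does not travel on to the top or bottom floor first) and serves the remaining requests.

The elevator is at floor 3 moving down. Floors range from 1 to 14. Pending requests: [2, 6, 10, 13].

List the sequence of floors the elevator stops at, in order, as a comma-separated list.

Answer: 2, 6, 10, 13

Derivation:
Current: 3, moving DOWN
Serve below first (descending): [2]
Then reverse, serve above (ascending): [6, 10, 13]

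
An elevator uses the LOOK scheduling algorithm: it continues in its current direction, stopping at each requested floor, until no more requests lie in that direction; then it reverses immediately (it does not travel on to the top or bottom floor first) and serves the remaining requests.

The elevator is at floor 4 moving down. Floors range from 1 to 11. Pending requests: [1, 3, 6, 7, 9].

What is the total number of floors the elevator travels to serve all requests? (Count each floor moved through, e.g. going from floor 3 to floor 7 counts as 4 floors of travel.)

Answer: 11

Derivation:
Start at floor 4 moving down, LOOK stop order: [3, 1, 6, 7, 9]
  4 → 3: |3-4| = 1, total = 1
  3 → 1: |1-3| = 2, total = 3
  1 → 6: |6-1| = 5, total = 8
  6 → 7: |7-6| = 1, total = 9
  7 → 9: |9-7| = 2, total = 11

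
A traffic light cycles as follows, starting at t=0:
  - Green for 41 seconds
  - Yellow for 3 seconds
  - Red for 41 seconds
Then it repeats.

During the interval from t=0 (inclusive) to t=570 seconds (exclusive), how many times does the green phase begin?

Cycle = 41+3+41 = 85s
green phase starts at t = k*85 + 0 for k=0,1,2,...
Need k*85+0 < 570 → k < 6.706
k ∈ {0, ..., 6} → 7 starts

Answer: 7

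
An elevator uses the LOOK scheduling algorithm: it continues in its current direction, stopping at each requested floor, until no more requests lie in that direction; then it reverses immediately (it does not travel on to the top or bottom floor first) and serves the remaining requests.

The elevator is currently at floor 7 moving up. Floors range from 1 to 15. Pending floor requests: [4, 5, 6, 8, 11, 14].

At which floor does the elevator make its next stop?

Current floor: 7, direction: up
Requests above: [8, 11, 14]
Requests below: [4, 5, 6]
Moving up and requests lie above → nearest above is min([8, 11, 14]) = 8

Answer: 8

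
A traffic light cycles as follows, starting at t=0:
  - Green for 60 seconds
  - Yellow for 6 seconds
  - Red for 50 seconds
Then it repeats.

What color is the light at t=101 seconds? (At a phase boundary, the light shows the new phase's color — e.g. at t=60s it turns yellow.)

Answer: red

Derivation:
Cycle length = 60 + 6 + 50 = 116s
t = 101, phase_t = 101 mod 116 = 101
101 >= 66 → RED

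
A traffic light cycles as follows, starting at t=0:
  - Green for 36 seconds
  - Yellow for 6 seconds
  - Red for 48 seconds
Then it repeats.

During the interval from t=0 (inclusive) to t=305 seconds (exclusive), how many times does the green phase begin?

Cycle = 36+6+48 = 90s
green phase starts at t = k*90 + 0 for k=0,1,2,...
Need k*90+0 < 305 → k < 3.389
k ∈ {0, ..., 3} → 4 starts

Answer: 4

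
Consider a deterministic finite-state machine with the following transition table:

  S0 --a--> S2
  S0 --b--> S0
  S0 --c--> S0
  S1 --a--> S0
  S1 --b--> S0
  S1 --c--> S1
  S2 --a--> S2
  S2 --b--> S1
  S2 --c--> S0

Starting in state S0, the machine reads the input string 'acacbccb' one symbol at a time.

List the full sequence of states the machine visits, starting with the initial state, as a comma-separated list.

Start: S0
  read 'a': S0 --a--> S2
  read 'c': S2 --c--> S0
  read 'a': S0 --a--> S2
  read 'c': S2 --c--> S0
  read 'b': S0 --b--> S0
  read 'c': S0 --c--> S0
  read 'c': S0 --c--> S0
  read 'b': S0 --b--> S0

Answer: S0, S2, S0, S2, S0, S0, S0, S0, S0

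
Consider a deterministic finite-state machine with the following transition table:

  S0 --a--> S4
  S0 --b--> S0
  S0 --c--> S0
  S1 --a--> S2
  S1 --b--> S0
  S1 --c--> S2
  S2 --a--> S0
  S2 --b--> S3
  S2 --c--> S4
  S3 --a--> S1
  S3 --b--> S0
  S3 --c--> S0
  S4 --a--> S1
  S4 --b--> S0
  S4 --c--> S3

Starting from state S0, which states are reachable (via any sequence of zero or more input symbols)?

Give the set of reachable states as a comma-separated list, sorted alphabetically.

Answer: S0, S1, S2, S3, S4

Derivation:
BFS from S0:
  visit S0: S0--a-->S4 (new), S0--b-->S0 (seen), S0--c-->S0 (seen)
  visit S4: S4--a-->S1 (new), S4--b-->S0 (seen), S4--c-->S3 (new)
  visit S1: S1--a-->S2 (new), S1--b-->S0 (seen), S1--c-->S2 (seen)
  visit S3: S3--a-->S1 (seen), S3--b-->S0 (seen), S3--c-->S0 (seen)
  visit S2: S2--a-->S0 (seen), S2--b-->S3 (seen), S2--c-->S4 (seen)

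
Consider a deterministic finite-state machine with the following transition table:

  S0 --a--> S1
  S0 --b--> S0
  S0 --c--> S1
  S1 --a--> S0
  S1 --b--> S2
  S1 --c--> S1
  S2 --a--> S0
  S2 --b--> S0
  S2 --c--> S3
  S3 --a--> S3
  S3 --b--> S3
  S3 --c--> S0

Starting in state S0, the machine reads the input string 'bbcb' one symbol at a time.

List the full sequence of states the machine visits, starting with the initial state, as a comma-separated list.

Start: S0
  read 'b': S0 --b--> S0
  read 'b': S0 --b--> S0
  read 'c': S0 --c--> S1
  read 'b': S1 --b--> S2

Answer: S0, S0, S0, S1, S2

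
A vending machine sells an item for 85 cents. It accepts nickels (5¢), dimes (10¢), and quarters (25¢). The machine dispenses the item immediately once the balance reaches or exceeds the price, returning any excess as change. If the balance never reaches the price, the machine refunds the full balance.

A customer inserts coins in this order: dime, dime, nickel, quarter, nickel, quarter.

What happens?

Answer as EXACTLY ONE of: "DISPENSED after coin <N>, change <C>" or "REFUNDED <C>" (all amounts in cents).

Price: 85¢
Coin 1 (dime, 10¢): balance = 10¢
Coin 2 (dime, 10¢): balance = 20¢
Coin 3 (nickel, 5¢): balance = 25¢
Coin 4 (quarter, 25¢): balance = 50¢
Coin 5 (nickel, 5¢): balance = 55¢
Coin 6 (quarter, 25¢): balance = 80¢
All coins inserted, balance 80¢ < price 85¢ → REFUND 80¢

Answer: REFUNDED 80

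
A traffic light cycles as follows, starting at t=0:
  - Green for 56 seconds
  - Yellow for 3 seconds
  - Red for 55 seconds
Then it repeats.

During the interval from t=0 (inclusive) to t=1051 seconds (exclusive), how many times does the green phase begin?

Cycle = 56+3+55 = 114s
green phase starts at t = k*114 + 0 for k=0,1,2,...
Need k*114+0 < 1051 → k < 9.219
k ∈ {0, ..., 9} → 10 starts

Answer: 10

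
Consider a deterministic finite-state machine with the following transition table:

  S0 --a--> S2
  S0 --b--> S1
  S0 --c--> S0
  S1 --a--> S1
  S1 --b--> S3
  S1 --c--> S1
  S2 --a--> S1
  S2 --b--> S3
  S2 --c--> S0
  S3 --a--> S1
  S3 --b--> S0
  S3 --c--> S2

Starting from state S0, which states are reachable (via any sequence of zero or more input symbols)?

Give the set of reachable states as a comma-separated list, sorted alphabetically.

BFS from S0:
  visit S0: S0--a-->S2 (new), S0--b-->S1 (new), S0--c-->S0 (seen)
  visit S2: S2--a-->S1 (seen), S2--b-->S3 (new), S2--c-->S0 (seen)
  visit S1: S1--a-->S1 (seen), S1--b-->S3 (seen), S1--c-->S1 (seen)
  visit S3: S3--a-->S1 (seen), S3--b-->S0 (seen), S3--c-->S2 (seen)

Answer: S0, S1, S2, S3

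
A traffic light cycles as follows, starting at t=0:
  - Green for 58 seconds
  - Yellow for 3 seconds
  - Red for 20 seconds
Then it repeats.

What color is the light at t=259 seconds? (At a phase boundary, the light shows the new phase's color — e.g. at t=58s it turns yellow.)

Cycle length = 58 + 3 + 20 = 81s
t = 259, phase_t = 259 mod 81 = 16
16 < 58 (green end) → GREEN

Answer: green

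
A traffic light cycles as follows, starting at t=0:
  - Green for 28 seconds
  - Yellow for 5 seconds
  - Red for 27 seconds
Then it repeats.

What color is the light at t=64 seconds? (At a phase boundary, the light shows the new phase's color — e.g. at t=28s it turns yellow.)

Answer: green

Derivation:
Cycle length = 28 + 5 + 27 = 60s
t = 64, phase_t = 64 mod 60 = 4
4 < 28 (green end) → GREEN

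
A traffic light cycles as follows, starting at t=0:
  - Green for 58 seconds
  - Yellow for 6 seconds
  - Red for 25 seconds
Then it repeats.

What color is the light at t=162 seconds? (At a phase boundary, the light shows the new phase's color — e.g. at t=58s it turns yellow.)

Cycle length = 58 + 6 + 25 = 89s
t = 162, phase_t = 162 mod 89 = 73
73 >= 64 → RED

Answer: red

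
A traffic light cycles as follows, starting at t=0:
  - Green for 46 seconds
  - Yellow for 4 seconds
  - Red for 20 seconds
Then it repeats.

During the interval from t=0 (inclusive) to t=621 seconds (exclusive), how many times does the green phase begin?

Cycle = 46+4+20 = 70s
green phase starts at t = k*70 + 0 for k=0,1,2,...
Need k*70+0 < 621 → k < 8.871
k ∈ {0, ..., 8} → 9 starts

Answer: 9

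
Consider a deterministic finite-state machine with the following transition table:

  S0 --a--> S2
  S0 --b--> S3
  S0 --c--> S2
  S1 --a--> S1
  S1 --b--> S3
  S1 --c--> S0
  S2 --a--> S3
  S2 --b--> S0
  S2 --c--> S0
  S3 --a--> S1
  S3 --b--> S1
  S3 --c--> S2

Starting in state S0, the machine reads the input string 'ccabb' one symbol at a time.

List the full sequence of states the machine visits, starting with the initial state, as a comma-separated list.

Start: S0
  read 'c': S0 --c--> S2
  read 'c': S2 --c--> S0
  read 'a': S0 --a--> S2
  read 'b': S2 --b--> S0
  read 'b': S0 --b--> S3

Answer: S0, S2, S0, S2, S0, S3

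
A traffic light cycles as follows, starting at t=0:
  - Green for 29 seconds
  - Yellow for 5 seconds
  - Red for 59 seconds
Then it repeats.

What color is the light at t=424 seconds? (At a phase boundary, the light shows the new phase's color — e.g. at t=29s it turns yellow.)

Answer: red

Derivation:
Cycle length = 29 + 5 + 59 = 93s
t = 424, phase_t = 424 mod 93 = 52
52 >= 34 → RED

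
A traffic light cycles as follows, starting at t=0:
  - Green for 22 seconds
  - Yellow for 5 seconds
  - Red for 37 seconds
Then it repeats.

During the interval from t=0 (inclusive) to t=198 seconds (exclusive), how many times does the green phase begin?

Cycle = 22+5+37 = 64s
green phase starts at t = k*64 + 0 for k=0,1,2,...
Need k*64+0 < 198 → k < 3.094
k ∈ {0, ..., 3} → 4 starts

Answer: 4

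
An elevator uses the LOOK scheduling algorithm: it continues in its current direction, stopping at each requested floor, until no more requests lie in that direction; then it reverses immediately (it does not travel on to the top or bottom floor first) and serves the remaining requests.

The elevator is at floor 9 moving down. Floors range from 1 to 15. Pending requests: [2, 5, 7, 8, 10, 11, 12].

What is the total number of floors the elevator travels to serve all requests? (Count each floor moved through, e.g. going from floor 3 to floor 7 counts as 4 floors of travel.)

Answer: 17

Derivation:
Start at floor 9 moving down, LOOK stop order: [8, 7, 5, 2, 10, 11, 12]
  9 → 8: |8-9| = 1, total = 1
  8 → 7: |7-8| = 1, total = 2
  7 → 5: |5-7| = 2, total = 4
  5 → 2: |2-5| = 3, total = 7
  2 → 10: |10-2| = 8, total = 15
  10 → 11: |11-10| = 1, total = 16
  11 → 12: |12-11| = 1, total = 17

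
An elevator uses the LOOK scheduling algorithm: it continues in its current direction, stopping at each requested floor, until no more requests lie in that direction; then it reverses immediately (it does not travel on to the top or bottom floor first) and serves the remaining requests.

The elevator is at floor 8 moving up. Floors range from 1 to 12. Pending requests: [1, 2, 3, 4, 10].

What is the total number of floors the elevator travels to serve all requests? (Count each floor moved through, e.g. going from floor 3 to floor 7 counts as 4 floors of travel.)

Start at floor 8 moving up, LOOK stop order: [10, 4, 3, 2, 1]
  8 → 10: |10-8| = 2, total = 2
  10 → 4: |4-10| = 6, total = 8
  4 → 3: |3-4| = 1, total = 9
  3 → 2: |2-3| = 1, total = 10
  2 → 1: |1-2| = 1, total = 11

Answer: 11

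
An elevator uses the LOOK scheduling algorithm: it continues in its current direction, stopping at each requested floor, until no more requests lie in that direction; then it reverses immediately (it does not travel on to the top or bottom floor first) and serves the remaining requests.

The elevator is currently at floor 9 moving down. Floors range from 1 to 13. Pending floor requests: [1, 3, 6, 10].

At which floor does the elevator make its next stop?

Current floor: 9, direction: down
Requests above: [10]
Requests below: [1, 3, 6]
Moving down and requests lie below → nearest below is max([1, 3, 6]) = 6

Answer: 6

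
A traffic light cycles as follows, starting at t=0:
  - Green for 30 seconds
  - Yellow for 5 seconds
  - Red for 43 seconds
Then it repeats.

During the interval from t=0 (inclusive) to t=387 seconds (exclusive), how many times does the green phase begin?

Answer: 5

Derivation:
Cycle = 30+5+43 = 78s
green phase starts at t = k*78 + 0 for k=0,1,2,...
Need k*78+0 < 387 → k < 4.962
k ∈ {0, ..., 4} → 5 starts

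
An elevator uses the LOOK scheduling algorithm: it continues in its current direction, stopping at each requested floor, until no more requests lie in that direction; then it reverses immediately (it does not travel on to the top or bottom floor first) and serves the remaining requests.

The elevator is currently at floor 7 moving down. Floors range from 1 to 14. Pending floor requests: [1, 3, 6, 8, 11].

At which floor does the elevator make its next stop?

Answer: 6

Derivation:
Current floor: 7, direction: down
Requests above: [8, 11]
Requests below: [1, 3, 6]
Moving down and requests lie below → nearest below is max([1, 3, 6]) = 6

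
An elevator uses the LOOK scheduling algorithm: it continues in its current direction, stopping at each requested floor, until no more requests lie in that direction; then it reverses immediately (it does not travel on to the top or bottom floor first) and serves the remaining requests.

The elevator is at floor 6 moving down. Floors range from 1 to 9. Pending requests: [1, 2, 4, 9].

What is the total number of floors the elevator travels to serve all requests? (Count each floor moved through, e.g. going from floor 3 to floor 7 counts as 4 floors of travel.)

Answer: 13

Derivation:
Start at floor 6 moving down, LOOK stop order: [4, 2, 1, 9]
  6 → 4: |4-6| = 2, total = 2
  4 → 2: |2-4| = 2, total = 4
  2 → 1: |1-2| = 1, total = 5
  1 → 9: |9-1| = 8, total = 13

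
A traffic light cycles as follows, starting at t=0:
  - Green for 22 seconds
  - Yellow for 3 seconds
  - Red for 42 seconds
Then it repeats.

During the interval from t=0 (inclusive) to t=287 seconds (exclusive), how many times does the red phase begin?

Cycle = 22+3+42 = 67s
red phase starts at t = k*67 + 25 for k=0,1,2,...
Need k*67+25 < 287 → k < 3.910
k ∈ {0, ..., 3} → 4 starts

Answer: 4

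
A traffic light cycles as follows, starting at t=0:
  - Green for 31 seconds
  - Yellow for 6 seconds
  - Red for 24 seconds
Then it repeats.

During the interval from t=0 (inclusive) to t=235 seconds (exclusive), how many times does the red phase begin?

Cycle = 31+6+24 = 61s
red phase starts at t = k*61 + 37 for k=0,1,2,...
Need k*61+37 < 235 → k < 3.246
k ∈ {0, ..., 3} → 4 starts

Answer: 4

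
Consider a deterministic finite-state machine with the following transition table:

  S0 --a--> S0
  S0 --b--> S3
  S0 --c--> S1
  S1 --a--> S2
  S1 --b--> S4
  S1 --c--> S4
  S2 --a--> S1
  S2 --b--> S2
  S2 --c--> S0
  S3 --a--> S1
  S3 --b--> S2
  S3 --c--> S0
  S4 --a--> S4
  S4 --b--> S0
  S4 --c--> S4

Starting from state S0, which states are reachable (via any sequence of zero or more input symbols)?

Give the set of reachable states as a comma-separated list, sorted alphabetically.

Answer: S0, S1, S2, S3, S4

Derivation:
BFS from S0:
  visit S0: S0--a-->S0 (seen), S0--b-->S3 (new), S0--c-->S1 (new)
  visit S3: S3--a-->S1 (seen), S3--b-->S2 (new), S3--c-->S0 (seen)
  visit S1: S1--a-->S2 (seen), S1--b-->S4 (new), S1--c-->S4 (seen)
  visit S2: S2--a-->S1 (seen), S2--b-->S2 (seen), S2--c-->S0 (seen)
  visit S4: S4--a-->S4 (seen), S4--b-->S0 (seen), S4--c-->S4 (seen)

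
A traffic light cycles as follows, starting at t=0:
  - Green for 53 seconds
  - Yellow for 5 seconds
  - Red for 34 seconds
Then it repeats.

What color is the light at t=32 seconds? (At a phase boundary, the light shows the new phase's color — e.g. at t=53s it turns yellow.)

Answer: green

Derivation:
Cycle length = 53 + 5 + 34 = 92s
t = 32, phase_t = 32 mod 92 = 32
32 < 53 (green end) → GREEN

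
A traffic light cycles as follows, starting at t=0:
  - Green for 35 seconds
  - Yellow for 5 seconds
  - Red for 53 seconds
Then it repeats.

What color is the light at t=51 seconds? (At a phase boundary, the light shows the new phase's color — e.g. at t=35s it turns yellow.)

Cycle length = 35 + 5 + 53 = 93s
t = 51, phase_t = 51 mod 93 = 51
51 >= 40 → RED

Answer: red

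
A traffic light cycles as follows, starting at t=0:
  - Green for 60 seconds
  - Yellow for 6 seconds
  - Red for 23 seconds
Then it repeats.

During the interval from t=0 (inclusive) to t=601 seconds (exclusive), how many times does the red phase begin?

Cycle = 60+6+23 = 89s
red phase starts at t = k*89 + 66 for k=0,1,2,...
Need k*89+66 < 601 → k < 6.011
k ∈ {0, ..., 6} → 7 starts

Answer: 7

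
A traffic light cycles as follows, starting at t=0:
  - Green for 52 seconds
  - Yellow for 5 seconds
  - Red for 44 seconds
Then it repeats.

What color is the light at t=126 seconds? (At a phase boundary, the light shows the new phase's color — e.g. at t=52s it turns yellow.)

Cycle length = 52 + 5 + 44 = 101s
t = 126, phase_t = 126 mod 101 = 25
25 < 52 (green end) → GREEN

Answer: green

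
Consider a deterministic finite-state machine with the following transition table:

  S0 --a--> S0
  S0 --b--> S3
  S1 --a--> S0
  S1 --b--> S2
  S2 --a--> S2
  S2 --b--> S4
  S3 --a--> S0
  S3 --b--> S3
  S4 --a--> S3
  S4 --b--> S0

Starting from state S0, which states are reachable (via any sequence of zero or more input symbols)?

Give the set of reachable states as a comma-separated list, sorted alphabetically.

Answer: S0, S3

Derivation:
BFS from S0:
  visit S0: S0--a-->S0 (seen), S0--b-->S3 (new)
  visit S3: S3--a-->S0 (seen), S3--b-->S3 (seen)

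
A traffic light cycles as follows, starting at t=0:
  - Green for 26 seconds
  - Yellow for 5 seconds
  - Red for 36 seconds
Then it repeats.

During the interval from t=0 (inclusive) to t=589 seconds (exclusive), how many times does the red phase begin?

Cycle = 26+5+36 = 67s
red phase starts at t = k*67 + 31 for k=0,1,2,...
Need k*67+31 < 589 → k < 8.328
k ∈ {0, ..., 8} → 9 starts

Answer: 9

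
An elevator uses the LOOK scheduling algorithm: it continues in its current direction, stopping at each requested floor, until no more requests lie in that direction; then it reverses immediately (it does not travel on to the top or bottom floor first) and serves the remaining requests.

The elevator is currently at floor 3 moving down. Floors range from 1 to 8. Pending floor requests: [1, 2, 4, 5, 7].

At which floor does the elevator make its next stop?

Answer: 2

Derivation:
Current floor: 3, direction: down
Requests above: [4, 5, 7]
Requests below: [1, 2]
Moving down and requests lie below → nearest below is max([1, 2]) = 2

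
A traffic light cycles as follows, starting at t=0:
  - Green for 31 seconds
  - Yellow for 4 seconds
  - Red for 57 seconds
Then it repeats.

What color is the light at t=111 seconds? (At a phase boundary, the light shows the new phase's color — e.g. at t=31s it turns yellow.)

Answer: green

Derivation:
Cycle length = 31 + 4 + 57 = 92s
t = 111, phase_t = 111 mod 92 = 19
19 < 31 (green end) → GREEN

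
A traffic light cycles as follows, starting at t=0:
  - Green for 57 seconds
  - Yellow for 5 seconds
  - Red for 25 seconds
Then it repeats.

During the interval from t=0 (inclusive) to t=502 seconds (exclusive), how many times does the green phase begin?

Cycle = 57+5+25 = 87s
green phase starts at t = k*87 + 0 for k=0,1,2,...
Need k*87+0 < 502 → k < 5.770
k ∈ {0, ..., 5} → 6 starts

Answer: 6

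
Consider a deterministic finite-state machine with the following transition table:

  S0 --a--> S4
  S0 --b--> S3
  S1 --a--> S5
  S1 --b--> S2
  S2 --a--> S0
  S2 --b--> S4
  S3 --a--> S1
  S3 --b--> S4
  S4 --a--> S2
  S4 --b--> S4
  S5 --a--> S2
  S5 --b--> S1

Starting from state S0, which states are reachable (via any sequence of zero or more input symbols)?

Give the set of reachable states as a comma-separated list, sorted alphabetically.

Answer: S0, S1, S2, S3, S4, S5

Derivation:
BFS from S0:
  visit S0: S0--a-->S4 (new), S0--b-->S3 (new)
  visit S4: S4--a-->S2 (new), S4--b-->S4 (seen)
  visit S3: S3--a-->S1 (new), S3--b-->S4 (seen)
  visit S2: S2--a-->S0 (seen), S2--b-->S4 (seen)
  visit S1: S1--a-->S5 (new), S1--b-->S2 (seen)
  visit S5: S5--a-->S2 (seen), S5--b-->S1 (seen)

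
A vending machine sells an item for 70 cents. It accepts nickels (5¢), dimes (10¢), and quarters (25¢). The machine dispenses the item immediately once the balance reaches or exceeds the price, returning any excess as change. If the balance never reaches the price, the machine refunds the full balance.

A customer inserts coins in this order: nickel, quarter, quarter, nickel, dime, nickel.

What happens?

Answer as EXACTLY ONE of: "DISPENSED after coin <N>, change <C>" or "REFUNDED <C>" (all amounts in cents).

Price: 70¢
Coin 1 (nickel, 5¢): balance = 5¢
Coin 2 (quarter, 25¢): balance = 30¢
Coin 3 (quarter, 25¢): balance = 55¢
Coin 4 (nickel, 5¢): balance = 60¢
Coin 5 (dime, 10¢): balance = 70¢
  → balance >= price → DISPENSE, change = 70 - 70 = 0¢

Answer: DISPENSED after coin 5, change 0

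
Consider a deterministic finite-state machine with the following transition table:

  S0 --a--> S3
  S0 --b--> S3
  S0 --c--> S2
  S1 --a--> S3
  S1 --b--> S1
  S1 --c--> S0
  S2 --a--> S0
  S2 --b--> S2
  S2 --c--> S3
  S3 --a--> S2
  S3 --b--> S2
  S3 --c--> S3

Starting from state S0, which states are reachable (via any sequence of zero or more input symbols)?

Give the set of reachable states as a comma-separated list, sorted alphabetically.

Answer: S0, S2, S3

Derivation:
BFS from S0:
  visit S0: S0--a-->S3 (new), S0--b-->S3 (seen), S0--c-->S2 (new)
  visit S3: S3--a-->S2 (seen), S3--b-->S2 (seen), S3--c-->S3 (seen)
  visit S2: S2--a-->S0 (seen), S2--b-->S2 (seen), S2--c-->S3 (seen)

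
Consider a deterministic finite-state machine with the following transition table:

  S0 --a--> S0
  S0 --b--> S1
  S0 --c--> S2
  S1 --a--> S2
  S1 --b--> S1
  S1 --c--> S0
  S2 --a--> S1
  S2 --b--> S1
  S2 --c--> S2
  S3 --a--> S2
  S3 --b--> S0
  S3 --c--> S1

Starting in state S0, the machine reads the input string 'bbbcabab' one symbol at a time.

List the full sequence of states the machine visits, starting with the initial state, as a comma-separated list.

Start: S0
  read 'b': S0 --b--> S1
  read 'b': S1 --b--> S1
  read 'b': S1 --b--> S1
  read 'c': S1 --c--> S0
  read 'a': S0 --a--> S0
  read 'b': S0 --b--> S1
  read 'a': S1 --a--> S2
  read 'b': S2 --b--> S1

Answer: S0, S1, S1, S1, S0, S0, S1, S2, S1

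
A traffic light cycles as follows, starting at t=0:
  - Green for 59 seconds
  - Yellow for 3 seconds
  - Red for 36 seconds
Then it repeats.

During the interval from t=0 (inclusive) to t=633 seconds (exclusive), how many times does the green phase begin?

Answer: 7

Derivation:
Cycle = 59+3+36 = 98s
green phase starts at t = k*98 + 0 for k=0,1,2,...
Need k*98+0 < 633 → k < 6.459
k ∈ {0, ..., 6} → 7 starts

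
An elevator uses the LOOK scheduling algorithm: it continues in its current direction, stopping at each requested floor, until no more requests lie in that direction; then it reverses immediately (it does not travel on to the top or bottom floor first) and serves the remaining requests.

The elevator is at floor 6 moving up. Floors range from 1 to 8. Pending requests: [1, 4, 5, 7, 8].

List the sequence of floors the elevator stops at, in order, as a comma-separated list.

Answer: 7, 8, 5, 4, 1

Derivation:
Current: 6, moving UP
Serve above first (ascending): [7, 8]
Then reverse, serve below (descending): [5, 4, 1]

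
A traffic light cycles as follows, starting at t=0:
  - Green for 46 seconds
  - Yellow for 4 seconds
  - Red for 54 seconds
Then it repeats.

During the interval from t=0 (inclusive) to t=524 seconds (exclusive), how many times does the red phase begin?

Cycle = 46+4+54 = 104s
red phase starts at t = k*104 + 50 for k=0,1,2,...
Need k*104+50 < 524 → k < 4.558
k ∈ {0, ..., 4} → 5 starts

Answer: 5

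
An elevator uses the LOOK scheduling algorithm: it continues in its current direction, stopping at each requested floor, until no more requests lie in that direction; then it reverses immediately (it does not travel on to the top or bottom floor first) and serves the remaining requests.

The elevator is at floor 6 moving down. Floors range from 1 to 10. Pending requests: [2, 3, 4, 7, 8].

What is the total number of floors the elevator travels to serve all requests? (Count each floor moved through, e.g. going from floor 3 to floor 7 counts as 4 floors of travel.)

Answer: 10

Derivation:
Start at floor 6 moving down, LOOK stop order: [4, 3, 2, 7, 8]
  6 → 4: |4-6| = 2, total = 2
  4 → 3: |3-4| = 1, total = 3
  3 → 2: |2-3| = 1, total = 4
  2 → 7: |7-2| = 5, total = 9
  7 → 8: |8-7| = 1, total = 10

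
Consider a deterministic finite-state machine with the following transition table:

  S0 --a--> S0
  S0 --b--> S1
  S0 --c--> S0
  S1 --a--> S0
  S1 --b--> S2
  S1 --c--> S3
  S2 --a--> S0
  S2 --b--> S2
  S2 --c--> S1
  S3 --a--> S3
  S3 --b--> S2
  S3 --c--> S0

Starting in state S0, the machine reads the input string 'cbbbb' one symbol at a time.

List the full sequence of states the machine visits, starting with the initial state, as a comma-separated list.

Answer: S0, S0, S1, S2, S2, S2

Derivation:
Start: S0
  read 'c': S0 --c--> S0
  read 'b': S0 --b--> S1
  read 'b': S1 --b--> S2
  read 'b': S2 --b--> S2
  read 'b': S2 --b--> S2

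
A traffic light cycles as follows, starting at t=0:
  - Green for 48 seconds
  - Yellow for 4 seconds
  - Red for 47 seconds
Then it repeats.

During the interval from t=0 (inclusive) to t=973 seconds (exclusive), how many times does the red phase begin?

Cycle = 48+4+47 = 99s
red phase starts at t = k*99 + 52 for k=0,1,2,...
Need k*99+52 < 973 → k < 9.303
k ∈ {0, ..., 9} → 10 starts

Answer: 10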